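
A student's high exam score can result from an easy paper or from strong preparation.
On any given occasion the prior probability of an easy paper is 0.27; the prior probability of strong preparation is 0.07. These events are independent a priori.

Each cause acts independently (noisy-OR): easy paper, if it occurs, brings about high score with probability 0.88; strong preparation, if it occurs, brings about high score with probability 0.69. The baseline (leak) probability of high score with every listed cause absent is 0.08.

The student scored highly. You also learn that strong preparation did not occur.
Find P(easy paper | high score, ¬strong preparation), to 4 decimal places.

P(easy paper | high score, ¬strong preparation) ≈ 0.8044

Under noisy-OR, P(high score | causes) = 1 − (1−0.08)·∏(1−qᵢ) over the active causes.
P(high score | ¬strong preparation) = 0.08·0.73 + 0.8896·0.27 = 0.058400 + 0.240192 = 0.298592
Of this, 0.240192 comes from 0.8896·0.27 (the easy paper=true cases).
So P(easy paper | high score, ¬strong preparation) = 0.240192/0.298592 ≈ 0.8044.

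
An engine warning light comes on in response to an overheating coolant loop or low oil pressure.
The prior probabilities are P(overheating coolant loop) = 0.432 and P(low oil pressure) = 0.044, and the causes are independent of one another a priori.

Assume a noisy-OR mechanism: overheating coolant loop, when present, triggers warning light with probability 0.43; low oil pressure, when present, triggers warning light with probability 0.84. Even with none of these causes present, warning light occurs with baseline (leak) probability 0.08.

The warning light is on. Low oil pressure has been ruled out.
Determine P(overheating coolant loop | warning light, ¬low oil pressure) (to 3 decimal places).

P(overheating coolant loop | warning light, ¬low oil pressure) ≈ 0.819

Under noisy-OR, P(warning light | causes) = 1 − (1−0.08)·∏(1−qᵢ) over the active causes.
By total probability over both values of overheating coolant loop:
  P(warning light | ¬low oil pressure) = 0.08*0.568 + 0.4756*0.432
        = 0.045440 + 0.205459 = 0.250899
Configurations with overheating coolant loop contribute 0.205459, so
  P(overheating coolant loop | warning light, ¬low oil pressure) = 0.205459 / 0.250899 ≈ 0.819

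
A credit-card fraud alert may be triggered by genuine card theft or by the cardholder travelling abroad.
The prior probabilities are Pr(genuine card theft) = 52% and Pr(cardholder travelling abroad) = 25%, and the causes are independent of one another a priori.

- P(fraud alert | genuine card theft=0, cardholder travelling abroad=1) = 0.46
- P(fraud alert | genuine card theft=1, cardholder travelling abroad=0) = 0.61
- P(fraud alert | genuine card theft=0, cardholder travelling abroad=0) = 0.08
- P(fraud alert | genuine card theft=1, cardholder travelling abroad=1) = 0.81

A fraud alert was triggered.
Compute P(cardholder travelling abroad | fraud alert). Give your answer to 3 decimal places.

Sum P(fraud alert|·) weighted by the priors over the 4 (genuine card theft, cardholder travelling abroad) configurations:
  P(fraud alert) = 0.08×0.48×0.75 + 0.46×0.48×0.25 + 0.61×0.52×0.75 + 0.81×0.52×0.25
        = 0.028800 + 0.055200 + 0.237900 + 0.105300 = 0.427200
Configurations with cardholder travelling abroad contribute 0.160500, so
  P(cardholder travelling abroad | fraud alert) = 0.160500 / 0.427200 ≈ 0.376

P(cardholder travelling abroad | fraud alert) ≈ 0.376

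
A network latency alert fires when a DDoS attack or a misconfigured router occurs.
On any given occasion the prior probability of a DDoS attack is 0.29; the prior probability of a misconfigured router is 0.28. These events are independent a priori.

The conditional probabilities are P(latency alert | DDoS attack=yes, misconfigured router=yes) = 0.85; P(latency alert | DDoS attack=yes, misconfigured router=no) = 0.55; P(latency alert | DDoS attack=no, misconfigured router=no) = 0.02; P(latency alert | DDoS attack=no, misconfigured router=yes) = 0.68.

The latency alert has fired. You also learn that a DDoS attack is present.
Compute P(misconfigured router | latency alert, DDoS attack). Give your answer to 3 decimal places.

Enumerate both values of misconfigured router and weight by the priors:
  P(latency alert | DDoS attack) = 0.55*0.72 + 0.85*0.28
        = 0.396000 + 0.238000 = 0.634000
Configurations with misconfigured router contribute 0.238000, so
  P(misconfigured router | latency alert, DDoS attack) = 0.238000 / 0.634000 ≈ 0.375

P(misconfigured router | latency alert, DDoS attack) ≈ 0.375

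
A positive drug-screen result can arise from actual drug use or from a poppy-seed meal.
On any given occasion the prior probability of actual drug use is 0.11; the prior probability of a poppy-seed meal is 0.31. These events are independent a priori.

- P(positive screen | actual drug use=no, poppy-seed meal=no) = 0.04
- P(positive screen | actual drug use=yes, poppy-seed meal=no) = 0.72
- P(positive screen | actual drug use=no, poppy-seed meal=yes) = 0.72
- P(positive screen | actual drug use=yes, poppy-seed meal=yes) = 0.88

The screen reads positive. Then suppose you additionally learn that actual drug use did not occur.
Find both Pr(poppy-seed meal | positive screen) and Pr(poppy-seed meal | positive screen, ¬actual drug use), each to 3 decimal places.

Pr(poppy-seed meal | positive screen) ≈ 0.743; Pr(poppy-seed meal | positive screen, ¬actual drug use) ≈ 0.890

Enumerate the 4 (actual drug use, poppy-seed meal) configurations and weight by the priors:
  P(positive screen) = 0.04*0.89*0.69 + 0.72*0.89*0.31 + 0.72*0.11*0.69 + 0.88*0.11*0.31
        = 0.024564 + 0.198648 + 0.054648 + 0.030008 = 0.307868
Keeping only the poppy-seed meal-present terms gives 0.228656, so
  P(poppy-seed meal | positive screen) = 0.228656 / 0.307868 ≈ 0.743

With the extra evidence:
P(positive screen | ¬actual drug use) = 0.04×0.69 + 0.72×0.31 = 0.027600 + 0.223200 = 0.250800
Of this, 0.223200 comes from 0.72×0.31 (the poppy-seed meal=true cases).
Hence the posterior is 0.223200/0.250800 ≈ 0.890.
Ruling out actual drug use raises the posterior on poppy-seed meal — the flip side of explaining away.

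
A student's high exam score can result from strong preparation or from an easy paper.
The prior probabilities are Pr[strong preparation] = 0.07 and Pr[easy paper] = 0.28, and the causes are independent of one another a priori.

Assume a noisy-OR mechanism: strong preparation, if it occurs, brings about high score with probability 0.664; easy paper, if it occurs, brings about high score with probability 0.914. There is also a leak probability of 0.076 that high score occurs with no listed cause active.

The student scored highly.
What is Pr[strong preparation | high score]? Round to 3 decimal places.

Under noisy-OR, P(high score | causes) = 1 − (1−0.076)·∏(1−qᵢ) over the active causes.
Weight on strong preparation=true, given the evidence: 0.034753 + 0.019077 = 0.053830
Normalizer over all consistent configurations: 0.076×0.93×0.72 + 0.920536×0.93×0.28 + 0.689536×0.07×0.72 + 0.9733×0.07×0.28 = 0.344428
P(strong preparation | high score) = 0.053830/0.344428 ≈ 0.156

Pr[strong preparation | high score] ≈ 0.156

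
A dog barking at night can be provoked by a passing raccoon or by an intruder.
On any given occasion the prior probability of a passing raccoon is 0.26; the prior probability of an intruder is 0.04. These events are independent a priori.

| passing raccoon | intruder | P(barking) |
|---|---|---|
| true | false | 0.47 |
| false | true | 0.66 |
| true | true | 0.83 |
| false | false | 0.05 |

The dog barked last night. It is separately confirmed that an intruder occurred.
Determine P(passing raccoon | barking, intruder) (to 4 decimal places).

P(passing raccoon | barking, intruder) ≈ 0.3064

P(barking | intruder) = 0.66·0.74 + 0.83·0.26 = 0.488400 + 0.215800 = 0.704200
The passing raccoon-present share is 0.83·0.26 = 0.215800.
P(passing raccoon | barking, intruder) = 0.215800 / 0.704200 ≈ 0.3064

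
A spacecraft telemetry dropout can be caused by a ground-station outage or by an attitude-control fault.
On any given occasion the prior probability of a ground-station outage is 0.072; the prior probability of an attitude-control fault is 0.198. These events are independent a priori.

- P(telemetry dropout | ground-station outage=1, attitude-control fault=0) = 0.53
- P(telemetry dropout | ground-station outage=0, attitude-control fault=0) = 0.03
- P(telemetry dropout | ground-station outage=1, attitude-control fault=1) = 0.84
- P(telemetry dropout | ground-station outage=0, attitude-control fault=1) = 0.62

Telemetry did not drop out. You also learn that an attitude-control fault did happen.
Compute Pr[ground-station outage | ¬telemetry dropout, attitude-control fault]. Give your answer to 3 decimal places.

By total probability over both values of ground-station outage:
  P(¬telemetry dropout | attitude-control fault) = 0.38·0.928 + 0.16·0.072
        = 0.352640 + 0.011520 = 0.364160
Keeping only the ground-station outage-present terms gives 0.011520, so
  P(ground-station outage | ¬telemetry dropout, attitude-control fault) = 0.011520 / 0.364160 ≈ 0.032

Pr[ground-station outage | ¬telemetry dropout, attitude-control fault] ≈ 0.032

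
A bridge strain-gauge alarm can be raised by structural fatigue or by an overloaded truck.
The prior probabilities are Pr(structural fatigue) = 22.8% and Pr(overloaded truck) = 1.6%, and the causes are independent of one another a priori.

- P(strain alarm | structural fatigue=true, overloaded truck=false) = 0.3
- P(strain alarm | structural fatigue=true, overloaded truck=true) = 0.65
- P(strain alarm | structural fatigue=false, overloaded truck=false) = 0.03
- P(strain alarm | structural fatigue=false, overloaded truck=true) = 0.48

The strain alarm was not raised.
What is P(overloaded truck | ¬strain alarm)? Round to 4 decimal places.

Enumerate the 4 (structural fatigue, overloaded truck) configurations and weight by the priors:
  P(¬strain alarm) = 0.97*0.772*0.984 + 0.52*0.772*0.016 + 0.7*0.228*0.984 + 0.35*0.228*0.016
        = 0.736859 + 0.006423 + 0.157046 + 0.001277 = 0.901605
The terms with overloaded truck present sum to 0.007700, so
  P(overloaded truck | ¬strain alarm) = 0.007700 / 0.901605 ≈ 0.0085

P(overloaded truck | ¬strain alarm) ≈ 0.0085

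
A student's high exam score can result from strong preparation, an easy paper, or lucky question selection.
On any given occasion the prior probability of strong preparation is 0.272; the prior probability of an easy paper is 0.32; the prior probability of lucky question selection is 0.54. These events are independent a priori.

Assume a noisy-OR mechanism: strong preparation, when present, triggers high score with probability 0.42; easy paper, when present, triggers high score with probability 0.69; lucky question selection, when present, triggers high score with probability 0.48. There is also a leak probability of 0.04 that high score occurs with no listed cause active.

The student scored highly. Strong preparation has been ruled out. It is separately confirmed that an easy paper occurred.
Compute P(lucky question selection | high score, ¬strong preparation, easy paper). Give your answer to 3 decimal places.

P(lucky question selection | high score, ¬strong preparation, easy paper) ≈ 0.586

Under noisy-OR, P(high score | causes) = 1 − (1−0.04)·∏(1−qᵢ) over the active causes.
Enumerate both values of lucky question selection and weight by the priors:
  P(high score | ¬strong preparation, easy paper) = 0.7024×0.46 + 0.845248×0.54
        = 0.323104 + 0.456434 = 0.779538
Keeping only the lucky question selection-present terms gives 0.456434, so
  P(lucky question selection | high score, ¬strong preparation, easy paper) = 0.456434 / 0.779538 ≈ 0.586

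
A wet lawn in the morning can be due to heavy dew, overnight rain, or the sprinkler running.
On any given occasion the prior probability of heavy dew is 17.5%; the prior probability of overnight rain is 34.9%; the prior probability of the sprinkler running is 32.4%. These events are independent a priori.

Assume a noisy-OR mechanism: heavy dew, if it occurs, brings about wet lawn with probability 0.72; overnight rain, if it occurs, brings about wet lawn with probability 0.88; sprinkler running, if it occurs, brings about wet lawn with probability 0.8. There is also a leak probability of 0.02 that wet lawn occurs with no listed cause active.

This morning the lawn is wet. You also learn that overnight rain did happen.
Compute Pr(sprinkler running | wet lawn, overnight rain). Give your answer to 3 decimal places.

Pr(sprinkler running | wet lawn, overnight rain) ≈ 0.343

Under noisy-OR, P(wet lawn | causes) = 1 − (1−0.02)·∏(1−qᵢ) over the active causes.
P(wet lawn | overnight rain) = 0.8824·0.825·0.676 + 0.97648·0.825·0.324 + 0.967072·0.175·0.676 + 0.993414·0.175·0.324 = 0.492114 + 0.261013 + 0.114405 + 0.056327 = 0.923859
The sprinkler running-present share is 0.261013 + 0.056327 = 0.317340.
So P(sprinkler running | wet lawn, overnight rain) = 0.317340/0.923859 ≈ 0.343.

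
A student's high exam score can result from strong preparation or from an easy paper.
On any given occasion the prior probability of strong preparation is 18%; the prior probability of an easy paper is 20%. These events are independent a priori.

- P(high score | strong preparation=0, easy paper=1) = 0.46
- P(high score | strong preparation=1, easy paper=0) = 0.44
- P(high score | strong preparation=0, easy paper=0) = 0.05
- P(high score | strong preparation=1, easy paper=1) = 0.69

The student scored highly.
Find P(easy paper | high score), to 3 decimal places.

P(easy paper | high score) ≈ 0.510

Sum P(high score|·) weighted by the priors over the 4 (strong preparation, easy paper) configurations:
  P(high score) = 0.05*0.82*0.8 + 0.46*0.82*0.2 + 0.44*0.18*0.8 + 0.69*0.18*0.2
        = 0.032800 + 0.075440 + 0.063360 + 0.024840 = 0.196440
Keeping only the easy paper-present terms gives 0.100280, so
  P(easy paper | high score) = 0.100280 / 0.196440 ≈ 0.510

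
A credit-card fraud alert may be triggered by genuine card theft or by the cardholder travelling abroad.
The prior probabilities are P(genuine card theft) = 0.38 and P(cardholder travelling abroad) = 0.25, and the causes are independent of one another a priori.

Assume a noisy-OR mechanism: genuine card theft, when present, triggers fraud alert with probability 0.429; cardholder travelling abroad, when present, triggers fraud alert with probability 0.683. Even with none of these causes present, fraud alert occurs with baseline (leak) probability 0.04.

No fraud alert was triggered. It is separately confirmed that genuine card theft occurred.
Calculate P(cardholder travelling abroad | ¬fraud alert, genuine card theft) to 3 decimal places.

P(cardholder travelling abroad | ¬fraud alert, genuine card theft) ≈ 0.096

Under noisy-OR, P(fraud alert | causes) = 1 − (1−0.04)·∏(1−qᵢ) over the active causes.
Enumerate both values of cardholder travelling abroad and weight by the priors:
  P(¬fraud alert | genuine card theft) = 0.54816·0.75 + 0.173767·0.25
        = 0.411120 + 0.043442 = 0.454562
Configurations with cardholder travelling abroad contribute 0.043442, so
  P(cardholder travelling abroad | ¬fraud alert, genuine card theft) = 0.043442 / 0.454562 ≈ 0.096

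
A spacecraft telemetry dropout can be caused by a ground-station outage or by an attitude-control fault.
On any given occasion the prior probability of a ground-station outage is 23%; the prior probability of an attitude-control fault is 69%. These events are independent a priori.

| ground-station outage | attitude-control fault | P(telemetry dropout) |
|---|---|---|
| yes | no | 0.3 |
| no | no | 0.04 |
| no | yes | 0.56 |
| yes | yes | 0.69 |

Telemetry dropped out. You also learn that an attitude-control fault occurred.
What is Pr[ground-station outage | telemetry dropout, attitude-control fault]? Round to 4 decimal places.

Enumerate both values of ground-station outage and weight by the priors:
  P(telemetry dropout | attitude-control fault) = 0.56*0.77 + 0.69*0.23
        = 0.431200 + 0.158700 = 0.589900
Configurations with ground-station outage contribute 0.158700, so
  P(ground-station outage | telemetry dropout, attitude-control fault) = 0.158700 / 0.589900 ≈ 0.2690

Pr[ground-station outage | telemetry dropout, attitude-control fault] ≈ 0.2690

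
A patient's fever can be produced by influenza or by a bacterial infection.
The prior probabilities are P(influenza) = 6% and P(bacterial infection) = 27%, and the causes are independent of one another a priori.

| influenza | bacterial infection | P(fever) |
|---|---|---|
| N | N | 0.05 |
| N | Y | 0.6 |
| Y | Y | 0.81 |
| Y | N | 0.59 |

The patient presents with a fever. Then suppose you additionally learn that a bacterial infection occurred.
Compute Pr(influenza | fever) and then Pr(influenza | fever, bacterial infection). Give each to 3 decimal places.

For the numerator, keep only influenza=true terms: 0.025842 + 0.013122 = 0.038964
Normalizer over all consistent configurations: 0.05*0.94*0.73 + 0.6*0.94*0.27 + 0.59*0.06*0.73 + 0.81*0.06*0.27 = 0.225554
P(influenza | fever) = 0.038964/0.225554 ≈ 0.173

Now condition on the additional information:
Sum P(fever|·) weighted by the priors over both values of influenza:
  P(fever | bacterial infection) = 0.6×0.94 + 0.81×0.06
        = 0.564000 + 0.048600 = 0.612600
Keeping only the influenza-present terms gives 0.048600, so
  P(influenza | fever, bacterial infection) = 0.048600 / 0.612600 ≈ 0.079
— bacterial infection explains away the evidence for influenza.

Pr(influenza | fever) ≈ 0.173; Pr(influenza | fever, bacterial infection) ≈ 0.079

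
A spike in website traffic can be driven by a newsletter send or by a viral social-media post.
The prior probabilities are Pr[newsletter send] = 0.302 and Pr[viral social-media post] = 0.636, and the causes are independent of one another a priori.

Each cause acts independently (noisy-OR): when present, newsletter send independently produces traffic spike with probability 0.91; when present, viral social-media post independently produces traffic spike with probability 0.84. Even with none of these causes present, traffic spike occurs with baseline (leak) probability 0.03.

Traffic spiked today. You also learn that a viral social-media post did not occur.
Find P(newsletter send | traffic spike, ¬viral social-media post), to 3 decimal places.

P(newsletter send | traffic spike, ¬viral social-media post) ≈ 0.929

Under noisy-OR, P(traffic spike | causes) = 1 − (1−0.03)·∏(1−qᵢ) over the active causes.
For the numerator, keep only newsletter send=true terms: 0.9127·0.302 = 0.275635
The normalizing constant is 0.03·0.698 + 0.9127·0.302 = 0.296575
Posterior = 0.275635 / 0.296575 ≈ 0.929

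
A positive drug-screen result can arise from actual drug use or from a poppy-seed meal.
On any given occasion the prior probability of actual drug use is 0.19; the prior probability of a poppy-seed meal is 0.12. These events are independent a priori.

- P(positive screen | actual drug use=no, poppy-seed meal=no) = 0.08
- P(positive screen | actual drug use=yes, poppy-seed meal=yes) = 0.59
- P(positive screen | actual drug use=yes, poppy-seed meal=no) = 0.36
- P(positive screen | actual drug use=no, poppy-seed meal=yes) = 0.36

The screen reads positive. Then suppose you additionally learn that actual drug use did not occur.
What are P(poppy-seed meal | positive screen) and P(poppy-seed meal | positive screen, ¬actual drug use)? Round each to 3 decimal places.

Enumerate the 4 (actual drug use, poppy-seed meal) configurations and weight by the priors:
  P(positive screen) = 0.08×0.81×0.88 + 0.36×0.81×0.12 + 0.36×0.19×0.88 + 0.59×0.19×0.12
        = 0.057024 + 0.034992 + 0.060192 + 0.013452 = 0.165660
Configurations with poppy-seed meal contribute 0.048444, so
  P(poppy-seed meal | positive screen) = 0.048444 / 0.165660 ≈ 0.292

Now also conditioning on actual drug use≠true:
P(positive screen | ¬actual drug use) = 0.08×0.88 + 0.36×0.12 = 0.070400 + 0.043200 = 0.113600
The poppy-seed meal-present share is 0.36×0.12 = 0.043200.
P(poppy-seed meal | positive screen, ¬actual drug use) = 0.043200 / 0.113600 ≈ 0.380

P(poppy-seed meal | positive screen) ≈ 0.292; P(poppy-seed meal | positive screen, ¬actual drug use) ≈ 0.380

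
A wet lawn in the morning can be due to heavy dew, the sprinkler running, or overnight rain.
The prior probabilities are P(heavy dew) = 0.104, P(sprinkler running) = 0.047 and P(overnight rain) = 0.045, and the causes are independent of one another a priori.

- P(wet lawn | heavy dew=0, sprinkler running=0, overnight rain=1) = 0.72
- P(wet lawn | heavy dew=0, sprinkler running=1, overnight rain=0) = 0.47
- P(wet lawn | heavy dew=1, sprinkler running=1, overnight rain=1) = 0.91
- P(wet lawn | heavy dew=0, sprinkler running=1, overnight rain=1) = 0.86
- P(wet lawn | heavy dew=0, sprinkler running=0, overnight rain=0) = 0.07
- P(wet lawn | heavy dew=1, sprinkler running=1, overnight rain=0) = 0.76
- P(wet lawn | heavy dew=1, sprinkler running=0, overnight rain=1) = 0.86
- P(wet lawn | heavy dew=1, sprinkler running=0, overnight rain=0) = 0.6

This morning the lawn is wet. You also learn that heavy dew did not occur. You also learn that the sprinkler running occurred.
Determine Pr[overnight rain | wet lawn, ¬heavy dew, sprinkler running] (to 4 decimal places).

Pr[overnight rain | wet lawn, ¬heavy dew, sprinkler running] ≈ 0.0794

P(wet lawn | ¬heavy dew, sprinkler running) = 0.47×0.955 + 0.86×0.045 = 0.448850 + 0.038700 = 0.487550
Restricting to configurations with overnight rain present: 0.86×0.045 = 0.038700.
Hence the posterior is 0.038700/0.487550 ≈ 0.0794.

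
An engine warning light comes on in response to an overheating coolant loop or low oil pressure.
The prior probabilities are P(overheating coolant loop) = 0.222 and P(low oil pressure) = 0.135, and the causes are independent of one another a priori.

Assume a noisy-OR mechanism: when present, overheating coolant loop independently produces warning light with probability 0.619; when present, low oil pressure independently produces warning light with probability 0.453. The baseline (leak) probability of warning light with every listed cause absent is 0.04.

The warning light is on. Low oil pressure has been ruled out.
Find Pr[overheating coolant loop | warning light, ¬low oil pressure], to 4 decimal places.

Pr[overheating coolant loop | warning light, ¬low oil pressure] ≈ 0.8190

Under noisy-OR, P(warning light | causes) = 1 − (1−0.04)·∏(1−qᵢ) over the active causes.
P(warning light | ¬low oil pressure) = 0.04*0.778 + 0.63424*0.222 = 0.031120 + 0.140801 = 0.171921
The overheating coolant loop-present share is 0.63424*0.222 = 0.140801.
Hence the posterior is 0.140801/0.171921 ≈ 0.8190.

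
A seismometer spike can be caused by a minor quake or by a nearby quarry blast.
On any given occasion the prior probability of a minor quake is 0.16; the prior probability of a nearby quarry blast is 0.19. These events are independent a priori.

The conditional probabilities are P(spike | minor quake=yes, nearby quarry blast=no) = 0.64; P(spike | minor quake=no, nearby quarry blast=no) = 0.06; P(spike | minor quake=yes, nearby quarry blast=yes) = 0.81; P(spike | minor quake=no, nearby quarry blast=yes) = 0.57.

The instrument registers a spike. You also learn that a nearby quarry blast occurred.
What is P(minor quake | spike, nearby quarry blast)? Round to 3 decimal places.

P(minor quake | spike, nearby quarry blast) ≈ 0.213

Enumerate both values of minor quake and weight by the priors:
  P(spike | nearby quarry blast) = 0.57*0.84 + 0.81*0.16
        = 0.478800 + 0.129600 = 0.608400
The terms with minor quake present sum to 0.129600, so
  P(minor quake | spike, nearby quarry blast) = 0.129600 / 0.608400 ≈ 0.213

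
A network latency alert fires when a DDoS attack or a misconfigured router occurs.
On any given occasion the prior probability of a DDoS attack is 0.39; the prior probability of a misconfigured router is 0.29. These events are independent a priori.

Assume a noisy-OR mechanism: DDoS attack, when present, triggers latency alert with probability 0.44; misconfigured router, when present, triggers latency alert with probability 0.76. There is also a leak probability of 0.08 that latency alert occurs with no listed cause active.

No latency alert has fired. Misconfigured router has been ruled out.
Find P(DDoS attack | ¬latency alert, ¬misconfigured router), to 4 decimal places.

P(DDoS attack | ¬latency alert, ¬misconfigured router) ≈ 0.2636

Under noisy-OR, P(latency alert | causes) = 1 − (1−0.08)·∏(1−qᵢ) over the active causes.
P(¬latency alert | ¬misconfigured router) = 0.92·0.61 + 0.5152·0.39 = 0.561200 + 0.200928 = 0.762128
The DDoS attack-present share is 0.5152·0.39 = 0.200928.
So P(DDoS attack | ¬latency alert, ¬misconfigured router) = 0.200928/0.762128 ≈ 0.2636.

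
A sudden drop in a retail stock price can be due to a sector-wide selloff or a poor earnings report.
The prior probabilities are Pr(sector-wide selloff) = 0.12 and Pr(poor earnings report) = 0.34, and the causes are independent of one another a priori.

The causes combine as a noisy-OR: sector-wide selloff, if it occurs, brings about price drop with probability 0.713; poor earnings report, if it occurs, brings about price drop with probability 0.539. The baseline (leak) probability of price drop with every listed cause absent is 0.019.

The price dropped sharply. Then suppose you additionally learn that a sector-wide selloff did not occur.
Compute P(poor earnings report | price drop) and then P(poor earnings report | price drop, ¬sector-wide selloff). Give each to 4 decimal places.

Under noisy-OR, P(price drop | causes) = 1 − (1−0.019)·∏(1−qᵢ) over the active causes.
P(price drop) = 0.019*0.88*0.66 + 0.547759*0.88*0.34 + 0.718453*0.12*0.66 + 0.870207*0.12*0.34 = 0.011035 + 0.163889 + 0.056901 + 0.035504 = 0.267329
Of this, 0.199393 comes from 0.163889 + 0.035504 (the poor earnings report=true cases).
So P(poor earnings report | price drop) = 0.199393/0.267329 ≈ 0.7459.

With the extra evidence:
By total probability over both values of poor earnings report:
  P(price drop | ¬sector-wide selloff) = 0.019*0.66 + 0.547759*0.34
        = 0.012540 + 0.186238 = 0.198778
The terms with poor earnings report present sum to 0.186238, so
  P(poor earnings report | price drop, ¬sector-wide selloff) = 0.186238 / 0.198778 ≈ 0.9369
With sector-wide selloff excluded, poor earnings report must carry more of the explanatory weight for the price drop.

P(poor earnings report | price drop) ≈ 0.7459; P(poor earnings report | price drop, ¬sector-wide selloff) ≈ 0.9369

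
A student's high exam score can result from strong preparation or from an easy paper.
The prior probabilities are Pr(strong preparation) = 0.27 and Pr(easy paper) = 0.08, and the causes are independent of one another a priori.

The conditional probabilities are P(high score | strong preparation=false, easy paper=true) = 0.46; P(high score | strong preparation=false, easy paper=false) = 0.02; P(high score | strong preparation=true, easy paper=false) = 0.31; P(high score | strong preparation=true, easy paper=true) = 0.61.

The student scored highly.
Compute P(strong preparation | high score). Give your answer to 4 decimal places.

P(strong preparation | high score) ≈ 0.6912

Weight on strong preparation=true, given the evidence: 0.077004 + 0.013176 = 0.090180
The normalizing constant is 0.02·0.73·0.92 + 0.46·0.73·0.08 + 0.31·0.27·0.92 + 0.61·0.27·0.08 = 0.130476
P(strong preparation | high score) = 0.090180/0.130476 ≈ 0.6912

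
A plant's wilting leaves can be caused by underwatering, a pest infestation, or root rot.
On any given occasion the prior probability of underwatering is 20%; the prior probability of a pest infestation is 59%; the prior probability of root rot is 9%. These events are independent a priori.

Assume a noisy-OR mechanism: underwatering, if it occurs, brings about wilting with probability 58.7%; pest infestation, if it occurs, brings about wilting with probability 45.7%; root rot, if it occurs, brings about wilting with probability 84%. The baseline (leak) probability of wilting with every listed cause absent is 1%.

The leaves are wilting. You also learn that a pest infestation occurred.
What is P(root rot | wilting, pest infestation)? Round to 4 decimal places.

Under noisy-OR, P(wilting | causes) = 1 − (1−0.01)·∏(1−qᵢ) over the active causes.
By total probability over the 4 (underwatering, root rot) configurations:
  P(wilting | pest infestation) = 0.46243·0.8·0.91 + 0.913989·0.8·0.09 + 0.777984·0.2·0.91 + 0.964477·0.2·0.09
        = 0.336649 + 0.065807 + 0.141593 + 0.017361 = 0.561410
Configurations with root rot contribute 0.083168, so
  P(root rot | wilting, pest infestation) = 0.083168 / 0.561410 ≈ 0.1481

P(root rot | wilting, pest infestation) ≈ 0.1481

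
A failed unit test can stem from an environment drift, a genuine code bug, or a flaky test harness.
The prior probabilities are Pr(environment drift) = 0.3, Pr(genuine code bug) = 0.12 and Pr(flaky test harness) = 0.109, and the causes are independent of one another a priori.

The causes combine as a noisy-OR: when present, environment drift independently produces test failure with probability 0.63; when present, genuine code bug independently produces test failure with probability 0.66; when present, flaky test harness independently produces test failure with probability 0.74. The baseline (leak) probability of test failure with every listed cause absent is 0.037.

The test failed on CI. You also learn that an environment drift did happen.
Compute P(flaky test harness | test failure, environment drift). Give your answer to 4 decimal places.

P(flaky test harness | test failure, environment drift) ≈ 0.1428

Under noisy-OR, P(test failure | causes) = 1 − (1−0.037)·∏(1−qᵢ) over the active causes.
Enumerate the 4 (genuine code bug, flaky test harness) configurations and weight by the priors:
  P(test failure | environment drift) = 0.64369·0.88·0.891 + 0.907359·0.88·0.109 + 0.878855·0.12·0.891 + 0.968502·0.12·0.109
        = 0.504704 + 0.087034 + 0.093967 + 0.012668 = 0.698373
Keeping only the flaky test harness-present terms gives 0.099702, so
  P(flaky test harness | test failure, environment drift) = 0.099702 / 0.698373 ≈ 0.1428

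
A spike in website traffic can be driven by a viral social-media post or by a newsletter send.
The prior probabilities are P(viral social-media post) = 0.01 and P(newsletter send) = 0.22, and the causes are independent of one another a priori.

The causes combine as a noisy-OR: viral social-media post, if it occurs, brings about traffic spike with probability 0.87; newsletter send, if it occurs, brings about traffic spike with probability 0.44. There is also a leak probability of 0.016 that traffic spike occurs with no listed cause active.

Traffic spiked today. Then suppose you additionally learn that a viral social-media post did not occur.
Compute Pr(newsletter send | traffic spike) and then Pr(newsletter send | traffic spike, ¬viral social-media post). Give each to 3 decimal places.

Under noisy-OR, P(traffic spike | causes) = 1 − (1−0.016)·∏(1−qᵢ) over the active causes.
P(traffic spike) = 0.016×0.99×0.78 + 0.44896×0.99×0.22 + 0.87208×0.01×0.78 + 0.928365×0.01×0.22 = 0.012355 + 0.097783 + 0.006802 + 0.002042 = 0.118982
Of this, 0.099825 comes from 0.097783 + 0.002042 (the newsletter send=true cases).
So P(newsletter send | traffic spike) = 0.099825/0.118982 ≈ 0.839.

With the extra evidence:
By total probability over both values of newsletter send:
  P(traffic spike | ¬viral social-media post) = 0.016·0.78 + 0.44896·0.22
        = 0.012480 + 0.098771 = 0.111251
Keeping only the newsletter send-present terms gives 0.098771, so
  P(newsletter send | traffic spike, ¬viral social-media post) = 0.098771 / 0.111251 ≈ 0.888
Ruling out viral social-media post raises the posterior on newsletter send — the flip side of explaining away.

Pr(newsletter send | traffic spike) ≈ 0.839; Pr(newsletter send | traffic spike, ¬viral social-media post) ≈ 0.888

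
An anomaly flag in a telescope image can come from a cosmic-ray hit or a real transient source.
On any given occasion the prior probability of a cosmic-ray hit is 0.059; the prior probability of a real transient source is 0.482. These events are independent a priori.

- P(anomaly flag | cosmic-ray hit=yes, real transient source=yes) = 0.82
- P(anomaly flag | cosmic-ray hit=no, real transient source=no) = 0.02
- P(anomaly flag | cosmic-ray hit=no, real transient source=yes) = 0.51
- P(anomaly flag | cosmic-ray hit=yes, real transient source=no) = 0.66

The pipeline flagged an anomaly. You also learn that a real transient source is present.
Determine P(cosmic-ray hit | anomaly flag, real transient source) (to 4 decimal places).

P(cosmic-ray hit | anomaly flag, real transient source) ≈ 0.0916

Enumerate both values of cosmic-ray hit and weight by the priors:
  P(anomaly flag | real transient source) = 0.51·0.941 + 0.82·0.059
        = 0.479910 + 0.048380 = 0.528290
The terms with cosmic-ray hit present sum to 0.048380, so
  P(cosmic-ray hit | anomaly flag, real transient source) = 0.048380 / 0.528290 ≈ 0.0916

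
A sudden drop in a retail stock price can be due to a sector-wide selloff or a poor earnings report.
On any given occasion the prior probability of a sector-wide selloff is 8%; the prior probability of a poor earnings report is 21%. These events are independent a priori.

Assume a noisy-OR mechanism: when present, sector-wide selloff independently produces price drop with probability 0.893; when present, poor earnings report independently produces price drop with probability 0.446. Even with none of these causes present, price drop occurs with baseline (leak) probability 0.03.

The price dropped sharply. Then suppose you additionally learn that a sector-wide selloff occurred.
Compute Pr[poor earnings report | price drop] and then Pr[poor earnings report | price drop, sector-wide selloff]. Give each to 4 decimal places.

Pr[poor earnings report | price drop] ≈ 0.5729; Pr[poor earnings report | price drop, sector-wide selloff] ≈ 0.2185

Under noisy-OR, P(price drop | causes) = 1 − (1−0.03)·∏(1−qᵢ) over the active causes.
Weight on poor earnings report=true, given the evidence: 0.089378 + 0.015834 = 0.105212
Normalizer over all consistent configurations: 0.03*0.92*0.79 + 0.46262*0.92*0.21 + 0.89621*0.08*0.79 + 0.9425*0.08*0.21 = 0.183656
Posterior = 0.105212 / 0.183656 ≈ 0.5729

With the extra evidence:
Weight on poor earnings report=true, given the evidence: 0.9425*0.21 = 0.197925
The normalizing constant is 0.89621*0.79 + 0.9425*0.21 = 0.905931
Posterior = 0.197925 / 0.905931 ≈ 0.2185
— sector-wide selloff explains away the evidence for poor earnings report.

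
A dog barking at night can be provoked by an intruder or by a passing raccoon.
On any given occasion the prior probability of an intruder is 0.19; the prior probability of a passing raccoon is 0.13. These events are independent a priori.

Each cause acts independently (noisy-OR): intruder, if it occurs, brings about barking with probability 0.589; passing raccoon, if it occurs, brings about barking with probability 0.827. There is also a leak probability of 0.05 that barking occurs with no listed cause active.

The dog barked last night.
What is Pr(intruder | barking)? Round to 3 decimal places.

Pr(intruder | barking) ≈ 0.501

Under noisy-OR, P(barking | causes) = 1 − (1−0.05)·∏(1−qᵢ) over the active causes.
For the numerator, keep only intruder=true terms: 0.100759 + 0.023032 = 0.123791
Denominator P(barking): 0.05×0.81×0.87 + 0.83565×0.81×0.13 + 0.60955×0.19×0.87 + 0.932452×0.19×0.13 = 0.247020
P(intruder | barking) = 0.123791/0.247020 ≈ 0.501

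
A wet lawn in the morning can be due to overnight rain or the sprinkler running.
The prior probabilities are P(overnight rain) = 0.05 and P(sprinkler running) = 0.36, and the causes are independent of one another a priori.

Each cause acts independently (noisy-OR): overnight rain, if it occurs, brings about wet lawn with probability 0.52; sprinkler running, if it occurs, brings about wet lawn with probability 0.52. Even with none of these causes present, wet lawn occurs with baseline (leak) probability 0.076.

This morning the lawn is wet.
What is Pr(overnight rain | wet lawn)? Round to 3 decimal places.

Under noisy-OR, P(wet lawn | causes) = 1 − (1−0.076)·∏(1−qᵢ) over the active causes.
For the numerator, keep only overnight rain=true terms: 0.017807 + 0.014168 = 0.031975
The normalizing constant is 0.076×0.95×0.64 + 0.55648×0.95×0.36 + 0.55648×0.05×0.64 + 0.78711×0.05×0.36 = 0.268499
P(overnight rain | wet lawn) = 0.031975/0.268499 ≈ 0.119

Pr(overnight rain | wet lawn) ≈ 0.119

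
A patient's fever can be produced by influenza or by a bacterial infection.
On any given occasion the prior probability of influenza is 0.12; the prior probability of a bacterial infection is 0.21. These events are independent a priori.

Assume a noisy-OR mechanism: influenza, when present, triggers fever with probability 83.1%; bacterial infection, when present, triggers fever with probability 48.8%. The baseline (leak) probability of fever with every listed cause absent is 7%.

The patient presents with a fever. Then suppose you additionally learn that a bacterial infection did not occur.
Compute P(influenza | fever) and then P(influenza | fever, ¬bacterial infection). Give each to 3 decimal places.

Under noisy-OR, P(fever | causes) = 1 − (1−0.07)·∏(1−qᵢ) over the active causes.
For the numerator, keep only influenza=true terms: 0.079900 + 0.023172 = 0.103072
The normalizing constant is 0.07*0.88*0.79 + 0.52384*0.88*0.21 + 0.84283*0.12*0.79 + 0.919529*0.12*0.21 = 0.248542
Posterior = 0.103072 / 0.248542 ≈ 0.415

Now also conditioning on bacterial infection≠true:
By total probability over both values of influenza:
  P(fever | ¬bacterial infection) = 0.07×0.88 + 0.84283×0.12
        = 0.061600 + 0.101140 = 0.162740
Configurations with influenza contribute 0.101140, so
  P(influenza | fever, ¬bacterial infection) = 0.101140 / 0.162740 ≈ 0.621

P(influenza | fever) ≈ 0.415; P(influenza | fever, ¬bacterial infection) ≈ 0.621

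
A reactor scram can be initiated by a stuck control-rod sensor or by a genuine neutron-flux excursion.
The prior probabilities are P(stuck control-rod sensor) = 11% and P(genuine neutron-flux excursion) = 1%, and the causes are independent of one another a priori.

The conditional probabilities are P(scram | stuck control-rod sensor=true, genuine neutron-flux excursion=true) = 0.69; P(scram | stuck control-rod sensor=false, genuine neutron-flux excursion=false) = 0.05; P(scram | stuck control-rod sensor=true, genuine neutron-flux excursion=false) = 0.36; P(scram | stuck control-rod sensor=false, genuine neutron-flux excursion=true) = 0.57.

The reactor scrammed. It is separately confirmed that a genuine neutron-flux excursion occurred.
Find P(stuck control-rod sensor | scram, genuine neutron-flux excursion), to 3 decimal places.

P(scram | genuine neutron-flux excursion) = 0.57×0.89 + 0.69×0.11 = 0.507300 + 0.075900 = 0.583200
Restricting to configurations with stuck control-rod sensor present: 0.69×0.11 = 0.075900.
P(stuck control-rod sensor | scram, genuine neutron-flux excursion) = 0.075900 / 0.583200 ≈ 0.130

P(stuck control-rod sensor | scram, genuine neutron-flux excursion) ≈ 0.130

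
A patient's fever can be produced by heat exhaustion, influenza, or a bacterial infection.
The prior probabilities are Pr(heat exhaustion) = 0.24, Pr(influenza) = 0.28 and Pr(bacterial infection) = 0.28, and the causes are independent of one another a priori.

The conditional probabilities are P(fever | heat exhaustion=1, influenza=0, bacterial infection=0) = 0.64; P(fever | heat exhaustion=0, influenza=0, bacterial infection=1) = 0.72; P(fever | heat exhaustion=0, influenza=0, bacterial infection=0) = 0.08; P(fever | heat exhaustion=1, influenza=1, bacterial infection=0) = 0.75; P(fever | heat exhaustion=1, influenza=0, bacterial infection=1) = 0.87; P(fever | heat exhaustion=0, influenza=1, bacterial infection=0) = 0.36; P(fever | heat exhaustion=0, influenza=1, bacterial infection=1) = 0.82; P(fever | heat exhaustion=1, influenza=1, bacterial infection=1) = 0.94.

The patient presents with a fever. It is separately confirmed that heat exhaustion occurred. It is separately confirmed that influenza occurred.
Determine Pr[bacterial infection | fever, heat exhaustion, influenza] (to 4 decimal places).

For the numerator, keep only bacterial infection=true terms: 0.94×0.28 = 0.263200
The normalizing constant is 0.75×0.72 + 0.94×0.28 = 0.803200
P(bacterial infection | fever, heat exhaustion, influenza) = 0.263200/0.803200 ≈ 0.3277

Pr[bacterial infection | fever, heat exhaustion, influenza] ≈ 0.3277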